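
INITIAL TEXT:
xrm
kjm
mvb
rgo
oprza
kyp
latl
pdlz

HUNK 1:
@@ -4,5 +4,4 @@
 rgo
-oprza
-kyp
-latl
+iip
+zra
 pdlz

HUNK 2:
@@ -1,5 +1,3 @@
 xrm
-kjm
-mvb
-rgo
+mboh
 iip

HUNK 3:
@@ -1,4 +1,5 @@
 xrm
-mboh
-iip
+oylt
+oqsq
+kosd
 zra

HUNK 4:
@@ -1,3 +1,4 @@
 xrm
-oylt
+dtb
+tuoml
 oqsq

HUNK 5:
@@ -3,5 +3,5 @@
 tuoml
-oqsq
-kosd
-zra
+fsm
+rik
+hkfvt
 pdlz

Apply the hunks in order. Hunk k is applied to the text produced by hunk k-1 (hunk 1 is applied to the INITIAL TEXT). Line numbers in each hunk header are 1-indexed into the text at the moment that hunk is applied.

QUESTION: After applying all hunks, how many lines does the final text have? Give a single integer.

Hunk 1: at line 4 remove [oprza,kyp,latl] add [iip,zra] -> 7 lines: xrm kjm mvb rgo iip zra pdlz
Hunk 2: at line 1 remove [kjm,mvb,rgo] add [mboh] -> 5 lines: xrm mboh iip zra pdlz
Hunk 3: at line 1 remove [mboh,iip] add [oylt,oqsq,kosd] -> 6 lines: xrm oylt oqsq kosd zra pdlz
Hunk 4: at line 1 remove [oylt] add [dtb,tuoml] -> 7 lines: xrm dtb tuoml oqsq kosd zra pdlz
Hunk 5: at line 3 remove [oqsq,kosd,zra] add [fsm,rik,hkfvt] -> 7 lines: xrm dtb tuoml fsm rik hkfvt pdlz
Final line count: 7

Answer: 7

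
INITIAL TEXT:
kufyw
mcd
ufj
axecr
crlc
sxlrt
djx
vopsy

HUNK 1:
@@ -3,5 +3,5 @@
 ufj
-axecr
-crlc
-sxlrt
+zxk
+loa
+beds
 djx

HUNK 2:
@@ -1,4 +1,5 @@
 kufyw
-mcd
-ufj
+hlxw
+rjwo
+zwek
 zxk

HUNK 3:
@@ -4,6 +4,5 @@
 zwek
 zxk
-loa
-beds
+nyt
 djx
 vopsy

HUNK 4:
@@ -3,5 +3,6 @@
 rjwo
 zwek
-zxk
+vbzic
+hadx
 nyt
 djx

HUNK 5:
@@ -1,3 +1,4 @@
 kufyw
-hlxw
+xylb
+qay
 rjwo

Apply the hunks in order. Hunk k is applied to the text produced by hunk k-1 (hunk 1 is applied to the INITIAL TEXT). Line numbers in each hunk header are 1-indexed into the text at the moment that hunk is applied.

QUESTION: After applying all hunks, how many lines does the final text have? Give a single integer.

Answer: 10

Derivation:
Hunk 1: at line 3 remove [axecr,crlc,sxlrt] add [zxk,loa,beds] -> 8 lines: kufyw mcd ufj zxk loa beds djx vopsy
Hunk 2: at line 1 remove [mcd,ufj] add [hlxw,rjwo,zwek] -> 9 lines: kufyw hlxw rjwo zwek zxk loa beds djx vopsy
Hunk 3: at line 4 remove [loa,beds] add [nyt] -> 8 lines: kufyw hlxw rjwo zwek zxk nyt djx vopsy
Hunk 4: at line 3 remove [zxk] add [vbzic,hadx] -> 9 lines: kufyw hlxw rjwo zwek vbzic hadx nyt djx vopsy
Hunk 5: at line 1 remove [hlxw] add [xylb,qay] -> 10 lines: kufyw xylb qay rjwo zwek vbzic hadx nyt djx vopsy
Final line count: 10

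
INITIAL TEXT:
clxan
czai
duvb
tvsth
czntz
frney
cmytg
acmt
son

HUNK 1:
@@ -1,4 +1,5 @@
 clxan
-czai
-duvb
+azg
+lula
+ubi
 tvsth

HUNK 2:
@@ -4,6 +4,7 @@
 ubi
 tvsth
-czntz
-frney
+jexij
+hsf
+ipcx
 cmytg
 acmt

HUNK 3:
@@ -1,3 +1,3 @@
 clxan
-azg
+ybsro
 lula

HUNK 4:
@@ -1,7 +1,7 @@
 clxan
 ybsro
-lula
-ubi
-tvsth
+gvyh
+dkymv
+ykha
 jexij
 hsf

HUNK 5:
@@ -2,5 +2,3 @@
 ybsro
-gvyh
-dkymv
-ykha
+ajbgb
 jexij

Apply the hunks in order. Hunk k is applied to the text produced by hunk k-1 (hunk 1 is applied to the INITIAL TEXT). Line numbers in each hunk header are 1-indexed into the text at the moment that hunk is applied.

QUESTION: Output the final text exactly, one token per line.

Answer: clxan
ybsro
ajbgb
jexij
hsf
ipcx
cmytg
acmt
son

Derivation:
Hunk 1: at line 1 remove [czai,duvb] add [azg,lula,ubi] -> 10 lines: clxan azg lula ubi tvsth czntz frney cmytg acmt son
Hunk 2: at line 4 remove [czntz,frney] add [jexij,hsf,ipcx] -> 11 lines: clxan azg lula ubi tvsth jexij hsf ipcx cmytg acmt son
Hunk 3: at line 1 remove [azg] add [ybsro] -> 11 lines: clxan ybsro lula ubi tvsth jexij hsf ipcx cmytg acmt son
Hunk 4: at line 1 remove [lula,ubi,tvsth] add [gvyh,dkymv,ykha] -> 11 lines: clxan ybsro gvyh dkymv ykha jexij hsf ipcx cmytg acmt son
Hunk 5: at line 2 remove [gvyh,dkymv,ykha] add [ajbgb] -> 9 lines: clxan ybsro ajbgb jexij hsf ipcx cmytg acmt son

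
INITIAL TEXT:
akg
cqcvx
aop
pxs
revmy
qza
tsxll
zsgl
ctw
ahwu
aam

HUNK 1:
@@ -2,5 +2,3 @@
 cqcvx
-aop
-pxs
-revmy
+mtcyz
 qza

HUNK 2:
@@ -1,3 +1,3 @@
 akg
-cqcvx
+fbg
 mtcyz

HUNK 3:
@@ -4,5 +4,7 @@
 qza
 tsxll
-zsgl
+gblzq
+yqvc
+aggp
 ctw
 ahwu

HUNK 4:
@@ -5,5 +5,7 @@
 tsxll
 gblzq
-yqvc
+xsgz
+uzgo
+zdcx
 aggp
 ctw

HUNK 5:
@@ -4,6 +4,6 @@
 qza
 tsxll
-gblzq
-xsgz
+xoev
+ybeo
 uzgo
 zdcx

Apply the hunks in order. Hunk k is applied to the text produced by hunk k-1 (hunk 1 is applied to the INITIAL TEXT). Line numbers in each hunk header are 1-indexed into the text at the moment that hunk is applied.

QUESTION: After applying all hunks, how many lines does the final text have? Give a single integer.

Hunk 1: at line 2 remove [aop,pxs,revmy] add [mtcyz] -> 9 lines: akg cqcvx mtcyz qza tsxll zsgl ctw ahwu aam
Hunk 2: at line 1 remove [cqcvx] add [fbg] -> 9 lines: akg fbg mtcyz qza tsxll zsgl ctw ahwu aam
Hunk 3: at line 4 remove [zsgl] add [gblzq,yqvc,aggp] -> 11 lines: akg fbg mtcyz qza tsxll gblzq yqvc aggp ctw ahwu aam
Hunk 4: at line 5 remove [yqvc] add [xsgz,uzgo,zdcx] -> 13 lines: akg fbg mtcyz qza tsxll gblzq xsgz uzgo zdcx aggp ctw ahwu aam
Hunk 5: at line 4 remove [gblzq,xsgz] add [xoev,ybeo] -> 13 lines: akg fbg mtcyz qza tsxll xoev ybeo uzgo zdcx aggp ctw ahwu aam
Final line count: 13

Answer: 13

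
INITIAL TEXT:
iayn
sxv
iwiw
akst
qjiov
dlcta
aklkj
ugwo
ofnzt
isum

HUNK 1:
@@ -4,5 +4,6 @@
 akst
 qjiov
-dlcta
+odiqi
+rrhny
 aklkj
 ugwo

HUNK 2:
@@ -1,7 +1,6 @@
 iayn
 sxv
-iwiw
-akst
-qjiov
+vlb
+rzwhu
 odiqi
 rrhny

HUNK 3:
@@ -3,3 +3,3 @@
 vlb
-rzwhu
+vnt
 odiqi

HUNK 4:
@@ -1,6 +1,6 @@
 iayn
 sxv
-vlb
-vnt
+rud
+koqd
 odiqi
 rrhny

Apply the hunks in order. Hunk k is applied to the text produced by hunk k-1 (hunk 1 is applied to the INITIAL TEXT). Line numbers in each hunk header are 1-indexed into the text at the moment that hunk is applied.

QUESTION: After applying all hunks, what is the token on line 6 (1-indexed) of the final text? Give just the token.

Answer: rrhny

Derivation:
Hunk 1: at line 4 remove [dlcta] add [odiqi,rrhny] -> 11 lines: iayn sxv iwiw akst qjiov odiqi rrhny aklkj ugwo ofnzt isum
Hunk 2: at line 1 remove [iwiw,akst,qjiov] add [vlb,rzwhu] -> 10 lines: iayn sxv vlb rzwhu odiqi rrhny aklkj ugwo ofnzt isum
Hunk 3: at line 3 remove [rzwhu] add [vnt] -> 10 lines: iayn sxv vlb vnt odiqi rrhny aklkj ugwo ofnzt isum
Hunk 4: at line 1 remove [vlb,vnt] add [rud,koqd] -> 10 lines: iayn sxv rud koqd odiqi rrhny aklkj ugwo ofnzt isum
Final line 6: rrhny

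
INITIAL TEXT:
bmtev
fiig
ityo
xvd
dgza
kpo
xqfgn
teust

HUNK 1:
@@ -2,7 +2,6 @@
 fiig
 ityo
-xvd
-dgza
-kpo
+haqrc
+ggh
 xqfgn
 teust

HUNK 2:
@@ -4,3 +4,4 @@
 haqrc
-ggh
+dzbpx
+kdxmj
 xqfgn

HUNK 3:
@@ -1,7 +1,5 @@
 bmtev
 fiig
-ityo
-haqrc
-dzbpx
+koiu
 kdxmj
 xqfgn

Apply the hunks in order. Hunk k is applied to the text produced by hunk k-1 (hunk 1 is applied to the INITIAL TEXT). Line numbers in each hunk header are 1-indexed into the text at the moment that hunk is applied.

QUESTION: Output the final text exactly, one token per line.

Answer: bmtev
fiig
koiu
kdxmj
xqfgn
teust

Derivation:
Hunk 1: at line 2 remove [xvd,dgza,kpo] add [haqrc,ggh] -> 7 lines: bmtev fiig ityo haqrc ggh xqfgn teust
Hunk 2: at line 4 remove [ggh] add [dzbpx,kdxmj] -> 8 lines: bmtev fiig ityo haqrc dzbpx kdxmj xqfgn teust
Hunk 3: at line 1 remove [ityo,haqrc,dzbpx] add [koiu] -> 6 lines: bmtev fiig koiu kdxmj xqfgn teust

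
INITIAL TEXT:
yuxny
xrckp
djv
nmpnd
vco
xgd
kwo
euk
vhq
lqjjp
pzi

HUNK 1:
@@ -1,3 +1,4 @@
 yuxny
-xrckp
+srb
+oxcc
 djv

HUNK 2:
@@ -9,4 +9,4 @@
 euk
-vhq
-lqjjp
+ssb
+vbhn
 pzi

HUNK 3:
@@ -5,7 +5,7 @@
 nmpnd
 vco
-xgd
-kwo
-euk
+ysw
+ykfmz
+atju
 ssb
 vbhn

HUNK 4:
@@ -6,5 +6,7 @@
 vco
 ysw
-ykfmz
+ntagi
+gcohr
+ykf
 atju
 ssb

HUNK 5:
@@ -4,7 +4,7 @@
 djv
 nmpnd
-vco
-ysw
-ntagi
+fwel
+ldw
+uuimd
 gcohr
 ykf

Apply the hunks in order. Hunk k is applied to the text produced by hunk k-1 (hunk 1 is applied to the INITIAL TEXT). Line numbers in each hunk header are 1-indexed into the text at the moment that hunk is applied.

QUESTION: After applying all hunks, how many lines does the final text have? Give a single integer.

Answer: 14

Derivation:
Hunk 1: at line 1 remove [xrckp] add [srb,oxcc] -> 12 lines: yuxny srb oxcc djv nmpnd vco xgd kwo euk vhq lqjjp pzi
Hunk 2: at line 9 remove [vhq,lqjjp] add [ssb,vbhn] -> 12 lines: yuxny srb oxcc djv nmpnd vco xgd kwo euk ssb vbhn pzi
Hunk 3: at line 5 remove [xgd,kwo,euk] add [ysw,ykfmz,atju] -> 12 lines: yuxny srb oxcc djv nmpnd vco ysw ykfmz atju ssb vbhn pzi
Hunk 4: at line 6 remove [ykfmz] add [ntagi,gcohr,ykf] -> 14 lines: yuxny srb oxcc djv nmpnd vco ysw ntagi gcohr ykf atju ssb vbhn pzi
Hunk 5: at line 4 remove [vco,ysw,ntagi] add [fwel,ldw,uuimd] -> 14 lines: yuxny srb oxcc djv nmpnd fwel ldw uuimd gcohr ykf atju ssb vbhn pzi
Final line count: 14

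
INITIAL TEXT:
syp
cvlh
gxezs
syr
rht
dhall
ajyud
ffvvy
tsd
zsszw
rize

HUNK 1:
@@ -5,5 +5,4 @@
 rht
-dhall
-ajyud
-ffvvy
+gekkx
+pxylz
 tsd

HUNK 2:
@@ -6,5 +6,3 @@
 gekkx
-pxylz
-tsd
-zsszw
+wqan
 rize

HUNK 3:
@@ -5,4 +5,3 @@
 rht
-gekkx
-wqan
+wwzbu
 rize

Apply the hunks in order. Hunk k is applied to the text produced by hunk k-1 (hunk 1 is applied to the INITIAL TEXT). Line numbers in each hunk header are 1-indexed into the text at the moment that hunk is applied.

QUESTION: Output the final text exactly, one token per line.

Answer: syp
cvlh
gxezs
syr
rht
wwzbu
rize

Derivation:
Hunk 1: at line 5 remove [dhall,ajyud,ffvvy] add [gekkx,pxylz] -> 10 lines: syp cvlh gxezs syr rht gekkx pxylz tsd zsszw rize
Hunk 2: at line 6 remove [pxylz,tsd,zsszw] add [wqan] -> 8 lines: syp cvlh gxezs syr rht gekkx wqan rize
Hunk 3: at line 5 remove [gekkx,wqan] add [wwzbu] -> 7 lines: syp cvlh gxezs syr rht wwzbu rize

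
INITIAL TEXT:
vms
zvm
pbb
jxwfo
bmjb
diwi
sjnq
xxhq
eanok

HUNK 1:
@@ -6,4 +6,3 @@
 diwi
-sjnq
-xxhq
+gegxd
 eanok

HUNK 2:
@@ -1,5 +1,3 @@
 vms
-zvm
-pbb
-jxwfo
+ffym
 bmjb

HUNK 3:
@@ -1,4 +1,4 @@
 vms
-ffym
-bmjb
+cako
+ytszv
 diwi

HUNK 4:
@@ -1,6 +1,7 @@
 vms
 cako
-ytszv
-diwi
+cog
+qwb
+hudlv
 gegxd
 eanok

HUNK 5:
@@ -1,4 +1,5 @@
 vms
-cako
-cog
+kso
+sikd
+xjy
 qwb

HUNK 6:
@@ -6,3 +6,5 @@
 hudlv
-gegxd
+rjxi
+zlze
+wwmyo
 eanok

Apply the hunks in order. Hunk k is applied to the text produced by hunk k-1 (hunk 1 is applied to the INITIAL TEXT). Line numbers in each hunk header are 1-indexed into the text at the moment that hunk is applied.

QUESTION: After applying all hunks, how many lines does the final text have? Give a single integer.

Answer: 10

Derivation:
Hunk 1: at line 6 remove [sjnq,xxhq] add [gegxd] -> 8 lines: vms zvm pbb jxwfo bmjb diwi gegxd eanok
Hunk 2: at line 1 remove [zvm,pbb,jxwfo] add [ffym] -> 6 lines: vms ffym bmjb diwi gegxd eanok
Hunk 3: at line 1 remove [ffym,bmjb] add [cako,ytszv] -> 6 lines: vms cako ytszv diwi gegxd eanok
Hunk 4: at line 1 remove [ytszv,diwi] add [cog,qwb,hudlv] -> 7 lines: vms cako cog qwb hudlv gegxd eanok
Hunk 5: at line 1 remove [cako,cog] add [kso,sikd,xjy] -> 8 lines: vms kso sikd xjy qwb hudlv gegxd eanok
Hunk 6: at line 6 remove [gegxd] add [rjxi,zlze,wwmyo] -> 10 lines: vms kso sikd xjy qwb hudlv rjxi zlze wwmyo eanok
Final line count: 10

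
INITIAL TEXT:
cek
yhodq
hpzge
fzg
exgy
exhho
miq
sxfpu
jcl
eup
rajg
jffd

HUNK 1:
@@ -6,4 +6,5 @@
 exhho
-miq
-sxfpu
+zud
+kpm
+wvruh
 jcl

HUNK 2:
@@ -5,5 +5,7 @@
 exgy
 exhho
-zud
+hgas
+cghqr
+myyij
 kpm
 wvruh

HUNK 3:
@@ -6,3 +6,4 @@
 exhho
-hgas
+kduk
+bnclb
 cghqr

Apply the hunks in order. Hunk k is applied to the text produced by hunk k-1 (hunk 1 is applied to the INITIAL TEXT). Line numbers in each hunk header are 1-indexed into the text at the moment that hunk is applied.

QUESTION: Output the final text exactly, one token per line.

Answer: cek
yhodq
hpzge
fzg
exgy
exhho
kduk
bnclb
cghqr
myyij
kpm
wvruh
jcl
eup
rajg
jffd

Derivation:
Hunk 1: at line 6 remove [miq,sxfpu] add [zud,kpm,wvruh] -> 13 lines: cek yhodq hpzge fzg exgy exhho zud kpm wvruh jcl eup rajg jffd
Hunk 2: at line 5 remove [zud] add [hgas,cghqr,myyij] -> 15 lines: cek yhodq hpzge fzg exgy exhho hgas cghqr myyij kpm wvruh jcl eup rajg jffd
Hunk 3: at line 6 remove [hgas] add [kduk,bnclb] -> 16 lines: cek yhodq hpzge fzg exgy exhho kduk bnclb cghqr myyij kpm wvruh jcl eup rajg jffd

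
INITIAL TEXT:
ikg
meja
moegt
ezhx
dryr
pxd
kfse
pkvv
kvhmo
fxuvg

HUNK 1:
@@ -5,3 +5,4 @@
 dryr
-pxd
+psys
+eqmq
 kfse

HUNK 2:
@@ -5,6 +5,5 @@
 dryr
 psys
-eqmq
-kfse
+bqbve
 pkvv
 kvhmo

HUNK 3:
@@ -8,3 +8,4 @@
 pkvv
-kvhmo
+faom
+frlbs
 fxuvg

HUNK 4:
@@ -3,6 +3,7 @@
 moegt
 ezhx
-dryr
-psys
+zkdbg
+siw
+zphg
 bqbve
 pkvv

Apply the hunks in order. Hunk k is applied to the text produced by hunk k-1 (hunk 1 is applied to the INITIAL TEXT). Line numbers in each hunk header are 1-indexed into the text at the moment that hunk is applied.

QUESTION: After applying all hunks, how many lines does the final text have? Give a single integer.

Hunk 1: at line 5 remove [pxd] add [psys,eqmq] -> 11 lines: ikg meja moegt ezhx dryr psys eqmq kfse pkvv kvhmo fxuvg
Hunk 2: at line 5 remove [eqmq,kfse] add [bqbve] -> 10 lines: ikg meja moegt ezhx dryr psys bqbve pkvv kvhmo fxuvg
Hunk 3: at line 8 remove [kvhmo] add [faom,frlbs] -> 11 lines: ikg meja moegt ezhx dryr psys bqbve pkvv faom frlbs fxuvg
Hunk 4: at line 3 remove [dryr,psys] add [zkdbg,siw,zphg] -> 12 lines: ikg meja moegt ezhx zkdbg siw zphg bqbve pkvv faom frlbs fxuvg
Final line count: 12

Answer: 12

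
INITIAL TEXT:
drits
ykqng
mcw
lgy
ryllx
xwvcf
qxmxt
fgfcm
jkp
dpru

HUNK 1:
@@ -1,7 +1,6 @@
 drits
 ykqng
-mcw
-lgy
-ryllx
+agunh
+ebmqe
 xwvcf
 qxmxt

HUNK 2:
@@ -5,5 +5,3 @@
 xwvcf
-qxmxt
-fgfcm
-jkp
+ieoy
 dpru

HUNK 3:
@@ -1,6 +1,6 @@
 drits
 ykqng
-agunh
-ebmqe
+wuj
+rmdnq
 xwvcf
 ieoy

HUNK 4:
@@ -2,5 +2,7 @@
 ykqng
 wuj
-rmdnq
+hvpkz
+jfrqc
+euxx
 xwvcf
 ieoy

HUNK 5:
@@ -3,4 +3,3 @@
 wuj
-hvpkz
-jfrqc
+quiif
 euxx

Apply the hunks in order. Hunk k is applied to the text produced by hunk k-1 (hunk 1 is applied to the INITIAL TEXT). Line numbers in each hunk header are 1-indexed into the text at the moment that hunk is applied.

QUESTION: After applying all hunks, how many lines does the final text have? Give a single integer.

Answer: 8

Derivation:
Hunk 1: at line 1 remove [mcw,lgy,ryllx] add [agunh,ebmqe] -> 9 lines: drits ykqng agunh ebmqe xwvcf qxmxt fgfcm jkp dpru
Hunk 2: at line 5 remove [qxmxt,fgfcm,jkp] add [ieoy] -> 7 lines: drits ykqng agunh ebmqe xwvcf ieoy dpru
Hunk 3: at line 1 remove [agunh,ebmqe] add [wuj,rmdnq] -> 7 lines: drits ykqng wuj rmdnq xwvcf ieoy dpru
Hunk 4: at line 2 remove [rmdnq] add [hvpkz,jfrqc,euxx] -> 9 lines: drits ykqng wuj hvpkz jfrqc euxx xwvcf ieoy dpru
Hunk 5: at line 3 remove [hvpkz,jfrqc] add [quiif] -> 8 lines: drits ykqng wuj quiif euxx xwvcf ieoy dpru
Final line count: 8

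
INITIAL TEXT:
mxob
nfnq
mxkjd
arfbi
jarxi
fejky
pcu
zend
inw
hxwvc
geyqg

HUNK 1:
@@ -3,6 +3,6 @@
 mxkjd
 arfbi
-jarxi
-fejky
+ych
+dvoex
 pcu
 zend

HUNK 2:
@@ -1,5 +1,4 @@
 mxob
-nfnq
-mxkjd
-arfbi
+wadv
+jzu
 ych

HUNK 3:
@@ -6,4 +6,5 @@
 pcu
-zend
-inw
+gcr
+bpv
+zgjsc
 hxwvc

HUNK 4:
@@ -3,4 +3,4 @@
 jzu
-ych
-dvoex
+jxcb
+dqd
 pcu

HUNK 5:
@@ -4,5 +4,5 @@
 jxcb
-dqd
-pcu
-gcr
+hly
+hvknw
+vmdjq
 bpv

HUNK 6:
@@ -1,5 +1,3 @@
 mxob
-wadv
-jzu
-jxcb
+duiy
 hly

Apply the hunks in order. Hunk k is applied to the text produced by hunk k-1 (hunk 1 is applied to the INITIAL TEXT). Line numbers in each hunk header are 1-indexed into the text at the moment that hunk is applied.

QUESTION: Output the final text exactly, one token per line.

Hunk 1: at line 3 remove [jarxi,fejky] add [ych,dvoex] -> 11 lines: mxob nfnq mxkjd arfbi ych dvoex pcu zend inw hxwvc geyqg
Hunk 2: at line 1 remove [nfnq,mxkjd,arfbi] add [wadv,jzu] -> 10 lines: mxob wadv jzu ych dvoex pcu zend inw hxwvc geyqg
Hunk 3: at line 6 remove [zend,inw] add [gcr,bpv,zgjsc] -> 11 lines: mxob wadv jzu ych dvoex pcu gcr bpv zgjsc hxwvc geyqg
Hunk 4: at line 3 remove [ych,dvoex] add [jxcb,dqd] -> 11 lines: mxob wadv jzu jxcb dqd pcu gcr bpv zgjsc hxwvc geyqg
Hunk 5: at line 4 remove [dqd,pcu,gcr] add [hly,hvknw,vmdjq] -> 11 lines: mxob wadv jzu jxcb hly hvknw vmdjq bpv zgjsc hxwvc geyqg
Hunk 6: at line 1 remove [wadv,jzu,jxcb] add [duiy] -> 9 lines: mxob duiy hly hvknw vmdjq bpv zgjsc hxwvc geyqg

Answer: mxob
duiy
hly
hvknw
vmdjq
bpv
zgjsc
hxwvc
geyqg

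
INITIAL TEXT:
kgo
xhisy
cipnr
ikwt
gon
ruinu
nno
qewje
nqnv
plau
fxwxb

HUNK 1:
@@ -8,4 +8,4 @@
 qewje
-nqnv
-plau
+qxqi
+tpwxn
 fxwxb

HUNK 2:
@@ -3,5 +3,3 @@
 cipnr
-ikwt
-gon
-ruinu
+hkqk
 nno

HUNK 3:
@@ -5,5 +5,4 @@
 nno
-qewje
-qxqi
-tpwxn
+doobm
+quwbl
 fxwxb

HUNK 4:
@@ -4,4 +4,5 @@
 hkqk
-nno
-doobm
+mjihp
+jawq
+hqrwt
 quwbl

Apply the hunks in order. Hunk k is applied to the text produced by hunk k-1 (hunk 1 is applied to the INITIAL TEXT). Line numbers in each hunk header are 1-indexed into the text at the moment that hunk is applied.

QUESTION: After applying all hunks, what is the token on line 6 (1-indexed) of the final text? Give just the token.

Hunk 1: at line 8 remove [nqnv,plau] add [qxqi,tpwxn] -> 11 lines: kgo xhisy cipnr ikwt gon ruinu nno qewje qxqi tpwxn fxwxb
Hunk 2: at line 3 remove [ikwt,gon,ruinu] add [hkqk] -> 9 lines: kgo xhisy cipnr hkqk nno qewje qxqi tpwxn fxwxb
Hunk 3: at line 5 remove [qewje,qxqi,tpwxn] add [doobm,quwbl] -> 8 lines: kgo xhisy cipnr hkqk nno doobm quwbl fxwxb
Hunk 4: at line 4 remove [nno,doobm] add [mjihp,jawq,hqrwt] -> 9 lines: kgo xhisy cipnr hkqk mjihp jawq hqrwt quwbl fxwxb
Final line 6: jawq

Answer: jawq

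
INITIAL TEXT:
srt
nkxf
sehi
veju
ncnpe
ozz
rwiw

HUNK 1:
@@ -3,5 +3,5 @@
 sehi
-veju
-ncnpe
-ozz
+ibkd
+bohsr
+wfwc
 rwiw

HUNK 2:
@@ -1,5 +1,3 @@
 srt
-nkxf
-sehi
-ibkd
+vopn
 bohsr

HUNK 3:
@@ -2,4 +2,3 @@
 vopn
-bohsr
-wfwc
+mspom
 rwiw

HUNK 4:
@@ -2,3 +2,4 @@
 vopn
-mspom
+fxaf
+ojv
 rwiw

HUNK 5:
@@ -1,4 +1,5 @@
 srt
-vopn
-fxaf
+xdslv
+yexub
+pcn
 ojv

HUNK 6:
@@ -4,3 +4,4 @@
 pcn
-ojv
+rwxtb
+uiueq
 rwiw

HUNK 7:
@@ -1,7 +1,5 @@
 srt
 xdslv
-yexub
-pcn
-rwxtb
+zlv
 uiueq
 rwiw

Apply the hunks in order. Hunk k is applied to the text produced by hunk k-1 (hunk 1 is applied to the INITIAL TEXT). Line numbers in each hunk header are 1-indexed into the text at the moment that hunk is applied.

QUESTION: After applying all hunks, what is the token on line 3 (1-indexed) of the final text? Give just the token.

Answer: zlv

Derivation:
Hunk 1: at line 3 remove [veju,ncnpe,ozz] add [ibkd,bohsr,wfwc] -> 7 lines: srt nkxf sehi ibkd bohsr wfwc rwiw
Hunk 2: at line 1 remove [nkxf,sehi,ibkd] add [vopn] -> 5 lines: srt vopn bohsr wfwc rwiw
Hunk 3: at line 2 remove [bohsr,wfwc] add [mspom] -> 4 lines: srt vopn mspom rwiw
Hunk 4: at line 2 remove [mspom] add [fxaf,ojv] -> 5 lines: srt vopn fxaf ojv rwiw
Hunk 5: at line 1 remove [vopn,fxaf] add [xdslv,yexub,pcn] -> 6 lines: srt xdslv yexub pcn ojv rwiw
Hunk 6: at line 4 remove [ojv] add [rwxtb,uiueq] -> 7 lines: srt xdslv yexub pcn rwxtb uiueq rwiw
Hunk 7: at line 1 remove [yexub,pcn,rwxtb] add [zlv] -> 5 lines: srt xdslv zlv uiueq rwiw
Final line 3: zlv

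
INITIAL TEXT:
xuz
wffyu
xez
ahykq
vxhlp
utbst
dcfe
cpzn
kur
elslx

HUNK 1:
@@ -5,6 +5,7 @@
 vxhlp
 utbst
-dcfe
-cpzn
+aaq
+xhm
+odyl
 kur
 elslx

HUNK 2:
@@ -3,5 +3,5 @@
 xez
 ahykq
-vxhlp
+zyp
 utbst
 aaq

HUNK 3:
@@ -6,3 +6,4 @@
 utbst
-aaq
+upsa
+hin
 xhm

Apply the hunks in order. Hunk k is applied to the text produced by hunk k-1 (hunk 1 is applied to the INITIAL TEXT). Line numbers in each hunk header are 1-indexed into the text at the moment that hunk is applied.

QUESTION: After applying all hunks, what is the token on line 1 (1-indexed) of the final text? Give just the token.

Answer: xuz

Derivation:
Hunk 1: at line 5 remove [dcfe,cpzn] add [aaq,xhm,odyl] -> 11 lines: xuz wffyu xez ahykq vxhlp utbst aaq xhm odyl kur elslx
Hunk 2: at line 3 remove [vxhlp] add [zyp] -> 11 lines: xuz wffyu xez ahykq zyp utbst aaq xhm odyl kur elslx
Hunk 3: at line 6 remove [aaq] add [upsa,hin] -> 12 lines: xuz wffyu xez ahykq zyp utbst upsa hin xhm odyl kur elslx
Final line 1: xuz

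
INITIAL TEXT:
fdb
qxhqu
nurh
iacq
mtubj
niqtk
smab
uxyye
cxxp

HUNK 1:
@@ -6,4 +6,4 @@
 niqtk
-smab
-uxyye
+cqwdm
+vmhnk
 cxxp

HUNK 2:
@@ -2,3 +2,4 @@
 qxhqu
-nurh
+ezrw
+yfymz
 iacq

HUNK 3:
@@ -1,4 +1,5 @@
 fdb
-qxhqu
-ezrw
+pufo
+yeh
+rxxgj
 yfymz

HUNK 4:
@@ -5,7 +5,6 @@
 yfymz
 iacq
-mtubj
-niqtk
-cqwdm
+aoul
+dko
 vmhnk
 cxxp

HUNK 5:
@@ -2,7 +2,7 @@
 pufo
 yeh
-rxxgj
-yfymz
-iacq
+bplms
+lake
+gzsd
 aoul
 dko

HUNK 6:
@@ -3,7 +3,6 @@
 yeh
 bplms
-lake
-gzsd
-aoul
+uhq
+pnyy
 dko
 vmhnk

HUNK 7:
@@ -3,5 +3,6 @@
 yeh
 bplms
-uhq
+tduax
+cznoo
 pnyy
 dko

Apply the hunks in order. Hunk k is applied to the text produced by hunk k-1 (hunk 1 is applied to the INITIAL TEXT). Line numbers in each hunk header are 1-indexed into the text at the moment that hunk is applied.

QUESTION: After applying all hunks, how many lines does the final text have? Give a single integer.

Answer: 10

Derivation:
Hunk 1: at line 6 remove [smab,uxyye] add [cqwdm,vmhnk] -> 9 lines: fdb qxhqu nurh iacq mtubj niqtk cqwdm vmhnk cxxp
Hunk 2: at line 2 remove [nurh] add [ezrw,yfymz] -> 10 lines: fdb qxhqu ezrw yfymz iacq mtubj niqtk cqwdm vmhnk cxxp
Hunk 3: at line 1 remove [qxhqu,ezrw] add [pufo,yeh,rxxgj] -> 11 lines: fdb pufo yeh rxxgj yfymz iacq mtubj niqtk cqwdm vmhnk cxxp
Hunk 4: at line 5 remove [mtubj,niqtk,cqwdm] add [aoul,dko] -> 10 lines: fdb pufo yeh rxxgj yfymz iacq aoul dko vmhnk cxxp
Hunk 5: at line 2 remove [rxxgj,yfymz,iacq] add [bplms,lake,gzsd] -> 10 lines: fdb pufo yeh bplms lake gzsd aoul dko vmhnk cxxp
Hunk 6: at line 3 remove [lake,gzsd,aoul] add [uhq,pnyy] -> 9 lines: fdb pufo yeh bplms uhq pnyy dko vmhnk cxxp
Hunk 7: at line 3 remove [uhq] add [tduax,cznoo] -> 10 lines: fdb pufo yeh bplms tduax cznoo pnyy dko vmhnk cxxp
Final line count: 10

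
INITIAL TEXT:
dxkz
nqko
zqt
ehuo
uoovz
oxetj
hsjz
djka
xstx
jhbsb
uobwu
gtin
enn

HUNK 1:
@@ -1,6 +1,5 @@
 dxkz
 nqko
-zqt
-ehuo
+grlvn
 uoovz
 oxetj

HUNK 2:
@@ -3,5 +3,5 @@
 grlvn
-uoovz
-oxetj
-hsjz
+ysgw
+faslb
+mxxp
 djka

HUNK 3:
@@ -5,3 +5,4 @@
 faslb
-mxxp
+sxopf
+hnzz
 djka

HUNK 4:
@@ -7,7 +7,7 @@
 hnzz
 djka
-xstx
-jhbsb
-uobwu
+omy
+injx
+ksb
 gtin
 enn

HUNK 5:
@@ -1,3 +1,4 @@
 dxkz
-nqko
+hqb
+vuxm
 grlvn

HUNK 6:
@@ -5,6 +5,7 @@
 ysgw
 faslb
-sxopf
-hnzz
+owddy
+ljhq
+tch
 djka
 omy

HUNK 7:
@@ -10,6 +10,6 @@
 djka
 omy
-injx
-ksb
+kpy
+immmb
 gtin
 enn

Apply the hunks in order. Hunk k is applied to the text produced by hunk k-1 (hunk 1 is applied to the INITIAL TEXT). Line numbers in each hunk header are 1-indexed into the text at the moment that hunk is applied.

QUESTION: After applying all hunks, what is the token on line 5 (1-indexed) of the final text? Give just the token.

Answer: ysgw

Derivation:
Hunk 1: at line 1 remove [zqt,ehuo] add [grlvn] -> 12 lines: dxkz nqko grlvn uoovz oxetj hsjz djka xstx jhbsb uobwu gtin enn
Hunk 2: at line 3 remove [uoovz,oxetj,hsjz] add [ysgw,faslb,mxxp] -> 12 lines: dxkz nqko grlvn ysgw faslb mxxp djka xstx jhbsb uobwu gtin enn
Hunk 3: at line 5 remove [mxxp] add [sxopf,hnzz] -> 13 lines: dxkz nqko grlvn ysgw faslb sxopf hnzz djka xstx jhbsb uobwu gtin enn
Hunk 4: at line 7 remove [xstx,jhbsb,uobwu] add [omy,injx,ksb] -> 13 lines: dxkz nqko grlvn ysgw faslb sxopf hnzz djka omy injx ksb gtin enn
Hunk 5: at line 1 remove [nqko] add [hqb,vuxm] -> 14 lines: dxkz hqb vuxm grlvn ysgw faslb sxopf hnzz djka omy injx ksb gtin enn
Hunk 6: at line 5 remove [sxopf,hnzz] add [owddy,ljhq,tch] -> 15 lines: dxkz hqb vuxm grlvn ysgw faslb owddy ljhq tch djka omy injx ksb gtin enn
Hunk 7: at line 10 remove [injx,ksb] add [kpy,immmb] -> 15 lines: dxkz hqb vuxm grlvn ysgw faslb owddy ljhq tch djka omy kpy immmb gtin enn
Final line 5: ysgw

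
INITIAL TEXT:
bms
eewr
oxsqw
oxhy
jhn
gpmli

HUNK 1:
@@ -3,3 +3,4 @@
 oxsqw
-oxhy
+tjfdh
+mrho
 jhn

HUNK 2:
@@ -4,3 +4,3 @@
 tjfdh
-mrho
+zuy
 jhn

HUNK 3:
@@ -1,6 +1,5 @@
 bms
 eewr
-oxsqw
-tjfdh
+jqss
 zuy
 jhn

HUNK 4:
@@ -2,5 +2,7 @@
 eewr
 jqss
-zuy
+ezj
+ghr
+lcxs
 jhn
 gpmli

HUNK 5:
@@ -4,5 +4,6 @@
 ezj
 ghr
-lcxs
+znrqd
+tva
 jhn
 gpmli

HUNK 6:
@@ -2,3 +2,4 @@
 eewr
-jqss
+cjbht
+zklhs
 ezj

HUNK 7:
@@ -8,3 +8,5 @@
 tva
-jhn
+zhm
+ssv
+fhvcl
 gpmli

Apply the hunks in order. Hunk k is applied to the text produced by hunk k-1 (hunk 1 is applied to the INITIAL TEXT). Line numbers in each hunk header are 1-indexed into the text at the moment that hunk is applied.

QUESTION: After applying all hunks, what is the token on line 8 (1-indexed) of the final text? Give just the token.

Answer: tva

Derivation:
Hunk 1: at line 3 remove [oxhy] add [tjfdh,mrho] -> 7 lines: bms eewr oxsqw tjfdh mrho jhn gpmli
Hunk 2: at line 4 remove [mrho] add [zuy] -> 7 lines: bms eewr oxsqw tjfdh zuy jhn gpmli
Hunk 3: at line 1 remove [oxsqw,tjfdh] add [jqss] -> 6 lines: bms eewr jqss zuy jhn gpmli
Hunk 4: at line 2 remove [zuy] add [ezj,ghr,lcxs] -> 8 lines: bms eewr jqss ezj ghr lcxs jhn gpmli
Hunk 5: at line 4 remove [lcxs] add [znrqd,tva] -> 9 lines: bms eewr jqss ezj ghr znrqd tva jhn gpmli
Hunk 6: at line 2 remove [jqss] add [cjbht,zklhs] -> 10 lines: bms eewr cjbht zklhs ezj ghr znrqd tva jhn gpmli
Hunk 7: at line 8 remove [jhn] add [zhm,ssv,fhvcl] -> 12 lines: bms eewr cjbht zklhs ezj ghr znrqd tva zhm ssv fhvcl gpmli
Final line 8: tva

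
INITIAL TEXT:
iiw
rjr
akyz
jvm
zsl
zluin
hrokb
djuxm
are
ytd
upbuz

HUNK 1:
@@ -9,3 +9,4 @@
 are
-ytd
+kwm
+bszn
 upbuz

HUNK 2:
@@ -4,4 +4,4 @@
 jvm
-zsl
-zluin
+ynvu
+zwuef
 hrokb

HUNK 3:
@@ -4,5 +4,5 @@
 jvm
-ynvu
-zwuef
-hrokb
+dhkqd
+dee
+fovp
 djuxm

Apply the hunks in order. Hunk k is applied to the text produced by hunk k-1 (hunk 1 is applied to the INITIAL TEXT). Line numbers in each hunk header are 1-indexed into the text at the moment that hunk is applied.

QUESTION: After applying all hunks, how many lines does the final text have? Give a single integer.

Hunk 1: at line 9 remove [ytd] add [kwm,bszn] -> 12 lines: iiw rjr akyz jvm zsl zluin hrokb djuxm are kwm bszn upbuz
Hunk 2: at line 4 remove [zsl,zluin] add [ynvu,zwuef] -> 12 lines: iiw rjr akyz jvm ynvu zwuef hrokb djuxm are kwm bszn upbuz
Hunk 3: at line 4 remove [ynvu,zwuef,hrokb] add [dhkqd,dee,fovp] -> 12 lines: iiw rjr akyz jvm dhkqd dee fovp djuxm are kwm bszn upbuz
Final line count: 12

Answer: 12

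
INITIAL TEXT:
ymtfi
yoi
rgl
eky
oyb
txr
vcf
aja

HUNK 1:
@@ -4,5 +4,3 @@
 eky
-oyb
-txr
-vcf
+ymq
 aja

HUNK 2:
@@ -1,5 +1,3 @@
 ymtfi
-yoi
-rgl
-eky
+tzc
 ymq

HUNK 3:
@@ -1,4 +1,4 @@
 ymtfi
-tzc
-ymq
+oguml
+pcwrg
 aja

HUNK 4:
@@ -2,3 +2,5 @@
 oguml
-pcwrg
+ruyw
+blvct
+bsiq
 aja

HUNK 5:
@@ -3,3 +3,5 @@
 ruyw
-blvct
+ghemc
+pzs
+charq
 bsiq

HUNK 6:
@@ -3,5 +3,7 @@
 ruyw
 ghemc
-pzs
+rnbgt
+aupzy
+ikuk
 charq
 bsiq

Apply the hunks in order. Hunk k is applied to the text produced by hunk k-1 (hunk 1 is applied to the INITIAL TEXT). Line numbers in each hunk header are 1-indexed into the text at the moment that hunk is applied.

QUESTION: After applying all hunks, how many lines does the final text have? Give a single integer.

Hunk 1: at line 4 remove [oyb,txr,vcf] add [ymq] -> 6 lines: ymtfi yoi rgl eky ymq aja
Hunk 2: at line 1 remove [yoi,rgl,eky] add [tzc] -> 4 lines: ymtfi tzc ymq aja
Hunk 3: at line 1 remove [tzc,ymq] add [oguml,pcwrg] -> 4 lines: ymtfi oguml pcwrg aja
Hunk 4: at line 2 remove [pcwrg] add [ruyw,blvct,bsiq] -> 6 lines: ymtfi oguml ruyw blvct bsiq aja
Hunk 5: at line 3 remove [blvct] add [ghemc,pzs,charq] -> 8 lines: ymtfi oguml ruyw ghemc pzs charq bsiq aja
Hunk 6: at line 3 remove [pzs] add [rnbgt,aupzy,ikuk] -> 10 lines: ymtfi oguml ruyw ghemc rnbgt aupzy ikuk charq bsiq aja
Final line count: 10

Answer: 10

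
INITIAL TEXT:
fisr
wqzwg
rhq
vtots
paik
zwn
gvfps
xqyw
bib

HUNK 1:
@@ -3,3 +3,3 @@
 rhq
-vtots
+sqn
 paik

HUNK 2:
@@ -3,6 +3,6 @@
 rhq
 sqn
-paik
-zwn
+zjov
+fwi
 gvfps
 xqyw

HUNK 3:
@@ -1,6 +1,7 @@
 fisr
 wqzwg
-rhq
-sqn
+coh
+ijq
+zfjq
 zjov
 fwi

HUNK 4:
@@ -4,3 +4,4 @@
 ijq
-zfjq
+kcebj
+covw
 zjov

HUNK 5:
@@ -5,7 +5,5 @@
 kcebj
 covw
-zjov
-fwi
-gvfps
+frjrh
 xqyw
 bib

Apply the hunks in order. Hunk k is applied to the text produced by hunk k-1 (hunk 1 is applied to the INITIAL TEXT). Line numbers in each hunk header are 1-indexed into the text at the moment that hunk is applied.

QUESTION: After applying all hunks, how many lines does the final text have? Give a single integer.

Answer: 9

Derivation:
Hunk 1: at line 3 remove [vtots] add [sqn] -> 9 lines: fisr wqzwg rhq sqn paik zwn gvfps xqyw bib
Hunk 2: at line 3 remove [paik,zwn] add [zjov,fwi] -> 9 lines: fisr wqzwg rhq sqn zjov fwi gvfps xqyw bib
Hunk 3: at line 1 remove [rhq,sqn] add [coh,ijq,zfjq] -> 10 lines: fisr wqzwg coh ijq zfjq zjov fwi gvfps xqyw bib
Hunk 4: at line 4 remove [zfjq] add [kcebj,covw] -> 11 lines: fisr wqzwg coh ijq kcebj covw zjov fwi gvfps xqyw bib
Hunk 5: at line 5 remove [zjov,fwi,gvfps] add [frjrh] -> 9 lines: fisr wqzwg coh ijq kcebj covw frjrh xqyw bib
Final line count: 9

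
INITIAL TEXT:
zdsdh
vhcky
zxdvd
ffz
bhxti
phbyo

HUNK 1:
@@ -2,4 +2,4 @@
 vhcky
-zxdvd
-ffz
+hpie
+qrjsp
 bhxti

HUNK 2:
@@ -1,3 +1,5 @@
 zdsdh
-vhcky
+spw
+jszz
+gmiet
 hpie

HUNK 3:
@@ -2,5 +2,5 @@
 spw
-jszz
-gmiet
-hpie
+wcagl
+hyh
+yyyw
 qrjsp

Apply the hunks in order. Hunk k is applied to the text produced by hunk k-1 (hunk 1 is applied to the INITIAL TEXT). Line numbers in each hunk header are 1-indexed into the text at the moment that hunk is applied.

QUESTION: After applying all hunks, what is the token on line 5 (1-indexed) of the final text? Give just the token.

Hunk 1: at line 2 remove [zxdvd,ffz] add [hpie,qrjsp] -> 6 lines: zdsdh vhcky hpie qrjsp bhxti phbyo
Hunk 2: at line 1 remove [vhcky] add [spw,jszz,gmiet] -> 8 lines: zdsdh spw jszz gmiet hpie qrjsp bhxti phbyo
Hunk 3: at line 2 remove [jszz,gmiet,hpie] add [wcagl,hyh,yyyw] -> 8 lines: zdsdh spw wcagl hyh yyyw qrjsp bhxti phbyo
Final line 5: yyyw

Answer: yyyw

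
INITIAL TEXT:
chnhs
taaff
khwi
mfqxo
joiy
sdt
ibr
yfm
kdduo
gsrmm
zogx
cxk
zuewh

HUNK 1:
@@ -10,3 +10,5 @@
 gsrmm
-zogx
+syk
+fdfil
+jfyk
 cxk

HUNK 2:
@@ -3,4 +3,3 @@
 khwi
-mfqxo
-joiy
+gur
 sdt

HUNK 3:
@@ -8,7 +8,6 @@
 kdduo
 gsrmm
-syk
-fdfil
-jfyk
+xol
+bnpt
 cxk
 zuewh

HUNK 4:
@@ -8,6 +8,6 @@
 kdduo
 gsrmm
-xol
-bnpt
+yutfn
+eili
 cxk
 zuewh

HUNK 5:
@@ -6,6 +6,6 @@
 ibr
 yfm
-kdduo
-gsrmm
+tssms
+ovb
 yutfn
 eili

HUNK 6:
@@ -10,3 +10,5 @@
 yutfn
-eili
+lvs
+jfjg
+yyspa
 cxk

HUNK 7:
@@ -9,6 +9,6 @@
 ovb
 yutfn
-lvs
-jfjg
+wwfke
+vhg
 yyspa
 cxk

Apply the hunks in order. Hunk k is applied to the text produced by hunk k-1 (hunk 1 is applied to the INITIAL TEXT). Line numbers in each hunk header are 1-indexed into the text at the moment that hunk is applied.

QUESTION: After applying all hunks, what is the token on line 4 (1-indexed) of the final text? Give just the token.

Answer: gur

Derivation:
Hunk 1: at line 10 remove [zogx] add [syk,fdfil,jfyk] -> 15 lines: chnhs taaff khwi mfqxo joiy sdt ibr yfm kdduo gsrmm syk fdfil jfyk cxk zuewh
Hunk 2: at line 3 remove [mfqxo,joiy] add [gur] -> 14 lines: chnhs taaff khwi gur sdt ibr yfm kdduo gsrmm syk fdfil jfyk cxk zuewh
Hunk 3: at line 8 remove [syk,fdfil,jfyk] add [xol,bnpt] -> 13 lines: chnhs taaff khwi gur sdt ibr yfm kdduo gsrmm xol bnpt cxk zuewh
Hunk 4: at line 8 remove [xol,bnpt] add [yutfn,eili] -> 13 lines: chnhs taaff khwi gur sdt ibr yfm kdduo gsrmm yutfn eili cxk zuewh
Hunk 5: at line 6 remove [kdduo,gsrmm] add [tssms,ovb] -> 13 lines: chnhs taaff khwi gur sdt ibr yfm tssms ovb yutfn eili cxk zuewh
Hunk 6: at line 10 remove [eili] add [lvs,jfjg,yyspa] -> 15 lines: chnhs taaff khwi gur sdt ibr yfm tssms ovb yutfn lvs jfjg yyspa cxk zuewh
Hunk 7: at line 9 remove [lvs,jfjg] add [wwfke,vhg] -> 15 lines: chnhs taaff khwi gur sdt ibr yfm tssms ovb yutfn wwfke vhg yyspa cxk zuewh
Final line 4: gur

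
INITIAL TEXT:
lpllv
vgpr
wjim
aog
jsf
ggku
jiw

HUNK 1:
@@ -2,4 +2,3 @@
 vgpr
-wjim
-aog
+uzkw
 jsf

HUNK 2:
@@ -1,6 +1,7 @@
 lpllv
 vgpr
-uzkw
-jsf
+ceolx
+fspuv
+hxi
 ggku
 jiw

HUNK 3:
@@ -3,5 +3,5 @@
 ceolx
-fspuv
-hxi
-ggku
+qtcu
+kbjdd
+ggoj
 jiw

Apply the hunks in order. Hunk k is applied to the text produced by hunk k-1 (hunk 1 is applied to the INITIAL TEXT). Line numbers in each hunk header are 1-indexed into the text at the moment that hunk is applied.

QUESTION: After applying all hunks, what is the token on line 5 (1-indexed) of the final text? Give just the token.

Answer: kbjdd

Derivation:
Hunk 1: at line 2 remove [wjim,aog] add [uzkw] -> 6 lines: lpllv vgpr uzkw jsf ggku jiw
Hunk 2: at line 1 remove [uzkw,jsf] add [ceolx,fspuv,hxi] -> 7 lines: lpllv vgpr ceolx fspuv hxi ggku jiw
Hunk 3: at line 3 remove [fspuv,hxi,ggku] add [qtcu,kbjdd,ggoj] -> 7 lines: lpllv vgpr ceolx qtcu kbjdd ggoj jiw
Final line 5: kbjdd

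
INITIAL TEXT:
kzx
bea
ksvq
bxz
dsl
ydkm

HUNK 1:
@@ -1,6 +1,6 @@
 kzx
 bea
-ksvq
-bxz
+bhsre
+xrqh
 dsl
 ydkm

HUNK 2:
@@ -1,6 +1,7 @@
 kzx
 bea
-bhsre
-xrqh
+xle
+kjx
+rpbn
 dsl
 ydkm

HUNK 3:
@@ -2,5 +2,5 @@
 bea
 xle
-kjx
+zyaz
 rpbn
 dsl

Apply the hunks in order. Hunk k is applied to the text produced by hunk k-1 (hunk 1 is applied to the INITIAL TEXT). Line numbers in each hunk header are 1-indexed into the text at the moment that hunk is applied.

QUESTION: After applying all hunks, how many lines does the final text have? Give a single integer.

Hunk 1: at line 1 remove [ksvq,bxz] add [bhsre,xrqh] -> 6 lines: kzx bea bhsre xrqh dsl ydkm
Hunk 2: at line 1 remove [bhsre,xrqh] add [xle,kjx,rpbn] -> 7 lines: kzx bea xle kjx rpbn dsl ydkm
Hunk 3: at line 2 remove [kjx] add [zyaz] -> 7 lines: kzx bea xle zyaz rpbn dsl ydkm
Final line count: 7

Answer: 7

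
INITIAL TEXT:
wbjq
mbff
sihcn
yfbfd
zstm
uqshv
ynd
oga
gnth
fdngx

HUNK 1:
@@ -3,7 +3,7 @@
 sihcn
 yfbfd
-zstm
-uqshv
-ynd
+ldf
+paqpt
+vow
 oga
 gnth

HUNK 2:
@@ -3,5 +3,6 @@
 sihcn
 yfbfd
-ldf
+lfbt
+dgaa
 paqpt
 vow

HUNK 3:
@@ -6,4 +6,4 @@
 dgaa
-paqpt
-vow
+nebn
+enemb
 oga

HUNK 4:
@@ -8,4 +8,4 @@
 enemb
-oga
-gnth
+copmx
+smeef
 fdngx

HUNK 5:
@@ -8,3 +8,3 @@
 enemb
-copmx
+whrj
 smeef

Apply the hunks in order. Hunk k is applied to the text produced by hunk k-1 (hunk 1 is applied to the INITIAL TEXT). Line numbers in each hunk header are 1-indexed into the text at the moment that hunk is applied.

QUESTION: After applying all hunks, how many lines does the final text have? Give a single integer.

Answer: 11

Derivation:
Hunk 1: at line 3 remove [zstm,uqshv,ynd] add [ldf,paqpt,vow] -> 10 lines: wbjq mbff sihcn yfbfd ldf paqpt vow oga gnth fdngx
Hunk 2: at line 3 remove [ldf] add [lfbt,dgaa] -> 11 lines: wbjq mbff sihcn yfbfd lfbt dgaa paqpt vow oga gnth fdngx
Hunk 3: at line 6 remove [paqpt,vow] add [nebn,enemb] -> 11 lines: wbjq mbff sihcn yfbfd lfbt dgaa nebn enemb oga gnth fdngx
Hunk 4: at line 8 remove [oga,gnth] add [copmx,smeef] -> 11 lines: wbjq mbff sihcn yfbfd lfbt dgaa nebn enemb copmx smeef fdngx
Hunk 5: at line 8 remove [copmx] add [whrj] -> 11 lines: wbjq mbff sihcn yfbfd lfbt dgaa nebn enemb whrj smeef fdngx
Final line count: 11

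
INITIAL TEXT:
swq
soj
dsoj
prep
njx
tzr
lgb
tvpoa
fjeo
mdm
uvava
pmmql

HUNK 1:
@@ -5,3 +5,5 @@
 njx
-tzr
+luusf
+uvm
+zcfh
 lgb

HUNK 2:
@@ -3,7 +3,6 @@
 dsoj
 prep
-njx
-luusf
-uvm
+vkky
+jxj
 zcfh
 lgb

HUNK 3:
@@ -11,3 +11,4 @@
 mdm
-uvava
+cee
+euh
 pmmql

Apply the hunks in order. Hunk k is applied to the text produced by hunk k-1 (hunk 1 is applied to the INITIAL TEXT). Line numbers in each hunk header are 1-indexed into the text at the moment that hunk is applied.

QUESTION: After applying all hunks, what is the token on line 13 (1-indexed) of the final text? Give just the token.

Answer: euh

Derivation:
Hunk 1: at line 5 remove [tzr] add [luusf,uvm,zcfh] -> 14 lines: swq soj dsoj prep njx luusf uvm zcfh lgb tvpoa fjeo mdm uvava pmmql
Hunk 2: at line 3 remove [njx,luusf,uvm] add [vkky,jxj] -> 13 lines: swq soj dsoj prep vkky jxj zcfh lgb tvpoa fjeo mdm uvava pmmql
Hunk 3: at line 11 remove [uvava] add [cee,euh] -> 14 lines: swq soj dsoj prep vkky jxj zcfh lgb tvpoa fjeo mdm cee euh pmmql
Final line 13: euh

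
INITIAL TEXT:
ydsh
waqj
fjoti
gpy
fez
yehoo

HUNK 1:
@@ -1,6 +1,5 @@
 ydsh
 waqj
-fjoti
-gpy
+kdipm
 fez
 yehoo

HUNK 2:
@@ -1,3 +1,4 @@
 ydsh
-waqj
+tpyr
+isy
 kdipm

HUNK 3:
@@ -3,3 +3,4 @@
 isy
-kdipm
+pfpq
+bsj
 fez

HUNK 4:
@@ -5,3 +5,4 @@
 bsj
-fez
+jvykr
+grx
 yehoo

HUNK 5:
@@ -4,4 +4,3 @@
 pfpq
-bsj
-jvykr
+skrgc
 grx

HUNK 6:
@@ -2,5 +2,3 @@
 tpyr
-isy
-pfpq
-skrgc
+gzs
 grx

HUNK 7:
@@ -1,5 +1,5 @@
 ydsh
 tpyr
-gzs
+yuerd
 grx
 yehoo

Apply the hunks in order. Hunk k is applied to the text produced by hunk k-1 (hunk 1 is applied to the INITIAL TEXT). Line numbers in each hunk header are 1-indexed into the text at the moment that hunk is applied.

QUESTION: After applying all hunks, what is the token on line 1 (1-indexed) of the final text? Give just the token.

Hunk 1: at line 1 remove [fjoti,gpy] add [kdipm] -> 5 lines: ydsh waqj kdipm fez yehoo
Hunk 2: at line 1 remove [waqj] add [tpyr,isy] -> 6 lines: ydsh tpyr isy kdipm fez yehoo
Hunk 3: at line 3 remove [kdipm] add [pfpq,bsj] -> 7 lines: ydsh tpyr isy pfpq bsj fez yehoo
Hunk 4: at line 5 remove [fez] add [jvykr,grx] -> 8 lines: ydsh tpyr isy pfpq bsj jvykr grx yehoo
Hunk 5: at line 4 remove [bsj,jvykr] add [skrgc] -> 7 lines: ydsh tpyr isy pfpq skrgc grx yehoo
Hunk 6: at line 2 remove [isy,pfpq,skrgc] add [gzs] -> 5 lines: ydsh tpyr gzs grx yehoo
Hunk 7: at line 1 remove [gzs] add [yuerd] -> 5 lines: ydsh tpyr yuerd grx yehoo
Final line 1: ydsh

Answer: ydsh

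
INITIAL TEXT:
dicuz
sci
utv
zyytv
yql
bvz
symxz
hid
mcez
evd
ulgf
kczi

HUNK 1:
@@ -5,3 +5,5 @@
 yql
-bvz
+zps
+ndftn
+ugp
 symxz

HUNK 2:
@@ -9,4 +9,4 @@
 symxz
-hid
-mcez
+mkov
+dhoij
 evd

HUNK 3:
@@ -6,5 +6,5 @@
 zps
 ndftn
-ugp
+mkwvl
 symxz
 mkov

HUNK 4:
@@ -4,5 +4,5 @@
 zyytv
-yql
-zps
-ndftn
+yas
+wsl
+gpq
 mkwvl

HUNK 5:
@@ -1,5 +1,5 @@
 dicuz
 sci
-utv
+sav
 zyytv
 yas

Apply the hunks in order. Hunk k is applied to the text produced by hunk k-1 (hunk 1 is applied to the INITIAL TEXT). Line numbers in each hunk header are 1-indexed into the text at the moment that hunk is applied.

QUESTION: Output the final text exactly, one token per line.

Hunk 1: at line 5 remove [bvz] add [zps,ndftn,ugp] -> 14 lines: dicuz sci utv zyytv yql zps ndftn ugp symxz hid mcez evd ulgf kczi
Hunk 2: at line 9 remove [hid,mcez] add [mkov,dhoij] -> 14 lines: dicuz sci utv zyytv yql zps ndftn ugp symxz mkov dhoij evd ulgf kczi
Hunk 3: at line 6 remove [ugp] add [mkwvl] -> 14 lines: dicuz sci utv zyytv yql zps ndftn mkwvl symxz mkov dhoij evd ulgf kczi
Hunk 4: at line 4 remove [yql,zps,ndftn] add [yas,wsl,gpq] -> 14 lines: dicuz sci utv zyytv yas wsl gpq mkwvl symxz mkov dhoij evd ulgf kczi
Hunk 5: at line 1 remove [utv] add [sav] -> 14 lines: dicuz sci sav zyytv yas wsl gpq mkwvl symxz mkov dhoij evd ulgf kczi

Answer: dicuz
sci
sav
zyytv
yas
wsl
gpq
mkwvl
symxz
mkov
dhoij
evd
ulgf
kczi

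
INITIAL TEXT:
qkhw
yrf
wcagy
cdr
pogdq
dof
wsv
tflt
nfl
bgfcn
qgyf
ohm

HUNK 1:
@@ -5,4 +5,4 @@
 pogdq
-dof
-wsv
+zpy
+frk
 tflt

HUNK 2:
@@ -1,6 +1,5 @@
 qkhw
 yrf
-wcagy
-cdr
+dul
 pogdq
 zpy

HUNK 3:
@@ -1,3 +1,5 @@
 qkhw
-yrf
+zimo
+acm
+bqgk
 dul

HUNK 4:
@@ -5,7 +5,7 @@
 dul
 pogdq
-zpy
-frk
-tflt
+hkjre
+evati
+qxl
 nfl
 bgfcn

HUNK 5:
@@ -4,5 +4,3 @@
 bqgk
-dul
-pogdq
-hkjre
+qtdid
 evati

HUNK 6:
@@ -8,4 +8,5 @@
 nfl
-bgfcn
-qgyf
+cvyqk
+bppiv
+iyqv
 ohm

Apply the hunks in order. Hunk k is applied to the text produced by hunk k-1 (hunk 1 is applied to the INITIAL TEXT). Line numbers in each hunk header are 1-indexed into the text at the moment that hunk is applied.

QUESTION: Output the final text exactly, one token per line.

Hunk 1: at line 5 remove [dof,wsv] add [zpy,frk] -> 12 lines: qkhw yrf wcagy cdr pogdq zpy frk tflt nfl bgfcn qgyf ohm
Hunk 2: at line 1 remove [wcagy,cdr] add [dul] -> 11 lines: qkhw yrf dul pogdq zpy frk tflt nfl bgfcn qgyf ohm
Hunk 3: at line 1 remove [yrf] add [zimo,acm,bqgk] -> 13 lines: qkhw zimo acm bqgk dul pogdq zpy frk tflt nfl bgfcn qgyf ohm
Hunk 4: at line 5 remove [zpy,frk,tflt] add [hkjre,evati,qxl] -> 13 lines: qkhw zimo acm bqgk dul pogdq hkjre evati qxl nfl bgfcn qgyf ohm
Hunk 5: at line 4 remove [dul,pogdq,hkjre] add [qtdid] -> 11 lines: qkhw zimo acm bqgk qtdid evati qxl nfl bgfcn qgyf ohm
Hunk 6: at line 8 remove [bgfcn,qgyf] add [cvyqk,bppiv,iyqv] -> 12 lines: qkhw zimo acm bqgk qtdid evati qxl nfl cvyqk bppiv iyqv ohm

Answer: qkhw
zimo
acm
bqgk
qtdid
evati
qxl
nfl
cvyqk
bppiv
iyqv
ohm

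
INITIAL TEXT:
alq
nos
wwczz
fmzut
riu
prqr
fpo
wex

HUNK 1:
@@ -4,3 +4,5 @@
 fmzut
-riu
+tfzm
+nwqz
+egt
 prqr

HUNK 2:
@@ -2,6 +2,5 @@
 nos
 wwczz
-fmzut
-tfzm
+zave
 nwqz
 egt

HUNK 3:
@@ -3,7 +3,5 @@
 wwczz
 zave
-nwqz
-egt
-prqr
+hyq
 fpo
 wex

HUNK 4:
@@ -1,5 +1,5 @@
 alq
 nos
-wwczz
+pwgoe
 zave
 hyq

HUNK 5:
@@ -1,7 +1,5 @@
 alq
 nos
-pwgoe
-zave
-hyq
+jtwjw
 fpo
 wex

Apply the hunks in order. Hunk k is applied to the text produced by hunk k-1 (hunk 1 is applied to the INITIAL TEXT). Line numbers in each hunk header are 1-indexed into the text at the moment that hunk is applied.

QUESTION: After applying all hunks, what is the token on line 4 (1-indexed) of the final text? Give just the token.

Hunk 1: at line 4 remove [riu] add [tfzm,nwqz,egt] -> 10 lines: alq nos wwczz fmzut tfzm nwqz egt prqr fpo wex
Hunk 2: at line 2 remove [fmzut,tfzm] add [zave] -> 9 lines: alq nos wwczz zave nwqz egt prqr fpo wex
Hunk 3: at line 3 remove [nwqz,egt,prqr] add [hyq] -> 7 lines: alq nos wwczz zave hyq fpo wex
Hunk 4: at line 1 remove [wwczz] add [pwgoe] -> 7 lines: alq nos pwgoe zave hyq fpo wex
Hunk 5: at line 1 remove [pwgoe,zave,hyq] add [jtwjw] -> 5 lines: alq nos jtwjw fpo wex
Final line 4: fpo

Answer: fpo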